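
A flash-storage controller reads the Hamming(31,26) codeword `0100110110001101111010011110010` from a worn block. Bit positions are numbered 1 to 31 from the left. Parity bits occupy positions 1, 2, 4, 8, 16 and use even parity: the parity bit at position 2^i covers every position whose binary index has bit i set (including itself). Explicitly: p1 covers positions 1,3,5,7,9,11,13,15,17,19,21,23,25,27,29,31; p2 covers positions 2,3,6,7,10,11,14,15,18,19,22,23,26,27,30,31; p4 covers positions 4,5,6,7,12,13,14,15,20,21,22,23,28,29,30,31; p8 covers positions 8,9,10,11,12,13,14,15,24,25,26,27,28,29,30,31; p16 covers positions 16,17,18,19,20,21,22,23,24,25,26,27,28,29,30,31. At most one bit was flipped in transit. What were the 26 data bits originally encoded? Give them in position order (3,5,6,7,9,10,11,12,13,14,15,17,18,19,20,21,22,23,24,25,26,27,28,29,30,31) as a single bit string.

s1: b1⊕b3⊕b5⊕b7⊕b9⊕b11⊕b13⊕b15⊕b17⊕b19⊕b21⊕b23⊕b25⊕b27⊕b29⊕b31 = 0⊕0⊕1⊕0⊕1⊕0⊕1⊕0⊕1⊕1⊕1⊕0⊕1⊕1⊕0⊕0 = 0
s2: b2⊕b3⊕b6⊕b7⊕b10⊕b11⊕b14⊕b15⊕b18⊕b19⊕b22⊕b23⊕b26⊕b27⊕b30⊕b31 = 1⊕0⊕1⊕0⊕0⊕0⊕1⊕0⊕1⊕1⊕0⊕0⊕1⊕1⊕1⊕0 = 0
s4: b4⊕b5⊕b6⊕b7⊕b12⊕b13⊕b14⊕b15⊕b20⊕b21⊕b22⊕b23⊕b28⊕b29⊕b30⊕b31 = 0⊕1⊕1⊕0⊕0⊕1⊕1⊕0⊕0⊕1⊕0⊕0⊕0⊕0⊕1⊕0 = 0
s8: b8⊕b9⊕b10⊕b11⊕b12⊕b13⊕b14⊕b15⊕b24⊕b25⊕b26⊕b27⊕b28⊕b29⊕b30⊕b31 = 1⊕1⊕0⊕0⊕0⊕1⊕1⊕0⊕1⊕1⊕1⊕1⊕0⊕0⊕1⊕0 = 1
s16: b16⊕b17⊕b18⊕b19⊕b20⊕b21⊕b22⊕b23⊕b24⊕b25⊕b26⊕b27⊕b28⊕b29⊕b30⊕b31 = 1⊕1⊕1⊕1⊕0⊕1⊕0⊕0⊕1⊕1⊕1⊕1⊕0⊕0⊕1⊕0 = 0
Syndrome (s16...s1) = 01000 → position 8.
Flip bit 8: corrected codeword = 0100110010001101111010011110010
Data bits at positions 3,5,6,7,9,10,11,12,13,14,15,17,18,19,20,21,22,23,24,25,26,27,28,29,30,31: 01101000110111010011110010

01101000110111010011110010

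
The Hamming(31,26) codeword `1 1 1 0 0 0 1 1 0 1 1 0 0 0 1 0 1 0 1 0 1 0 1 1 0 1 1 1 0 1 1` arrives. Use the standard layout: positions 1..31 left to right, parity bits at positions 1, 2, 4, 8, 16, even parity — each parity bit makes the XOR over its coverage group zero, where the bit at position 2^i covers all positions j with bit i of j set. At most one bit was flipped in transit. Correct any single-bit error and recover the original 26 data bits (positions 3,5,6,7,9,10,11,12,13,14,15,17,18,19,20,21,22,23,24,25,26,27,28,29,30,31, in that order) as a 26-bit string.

s1: b1⊕b3⊕b5⊕b7⊕b9⊕b11⊕b13⊕b15⊕b17⊕b19⊕b21⊕b23⊕b25⊕b27⊕b29⊕b31 = 1⊕1⊕0⊕1⊕0⊕1⊕0⊕1⊕1⊕1⊕1⊕1⊕0⊕1⊕0⊕1 = 1
s2: b2⊕b3⊕b6⊕b7⊕b10⊕b11⊕b14⊕b15⊕b18⊕b19⊕b22⊕b23⊕b26⊕b27⊕b30⊕b31 = 1⊕1⊕0⊕1⊕1⊕1⊕0⊕1⊕0⊕1⊕0⊕1⊕1⊕1⊕1⊕1 = 0
s4: b4⊕b5⊕b6⊕b7⊕b12⊕b13⊕b14⊕b15⊕b20⊕b21⊕b22⊕b23⊕b28⊕b29⊕b30⊕b31 = 0⊕0⊕0⊕1⊕0⊕0⊕0⊕1⊕0⊕1⊕0⊕1⊕1⊕0⊕1⊕1 = 1
s8: b8⊕b9⊕b10⊕b11⊕b12⊕b13⊕b14⊕b15⊕b24⊕b25⊕b26⊕b27⊕b28⊕b29⊕b30⊕b31 = 1⊕0⊕1⊕1⊕0⊕0⊕0⊕1⊕1⊕0⊕1⊕1⊕1⊕0⊕1⊕1 = 0
s16: b16⊕b17⊕b18⊕b19⊕b20⊕b21⊕b22⊕b23⊕b24⊕b25⊕b26⊕b27⊕b28⊕b29⊕b30⊕b31 = 0⊕1⊕0⊕1⊕0⊕1⊕0⊕1⊕1⊕0⊕1⊕1⊕1⊕0⊕1⊕1 = 0
Syndrome (s16...s1) = 00101 → position 5.
Flip bit 5: corrected codeword = 1110101101100010101010110111011
Data bits at positions 3,5,6,7,9,10,11,12,13,14,15,17,18,19,20,21,22,23,24,25,26,27,28,29,30,31: 11010110001101010110111011

11010110001101010110111011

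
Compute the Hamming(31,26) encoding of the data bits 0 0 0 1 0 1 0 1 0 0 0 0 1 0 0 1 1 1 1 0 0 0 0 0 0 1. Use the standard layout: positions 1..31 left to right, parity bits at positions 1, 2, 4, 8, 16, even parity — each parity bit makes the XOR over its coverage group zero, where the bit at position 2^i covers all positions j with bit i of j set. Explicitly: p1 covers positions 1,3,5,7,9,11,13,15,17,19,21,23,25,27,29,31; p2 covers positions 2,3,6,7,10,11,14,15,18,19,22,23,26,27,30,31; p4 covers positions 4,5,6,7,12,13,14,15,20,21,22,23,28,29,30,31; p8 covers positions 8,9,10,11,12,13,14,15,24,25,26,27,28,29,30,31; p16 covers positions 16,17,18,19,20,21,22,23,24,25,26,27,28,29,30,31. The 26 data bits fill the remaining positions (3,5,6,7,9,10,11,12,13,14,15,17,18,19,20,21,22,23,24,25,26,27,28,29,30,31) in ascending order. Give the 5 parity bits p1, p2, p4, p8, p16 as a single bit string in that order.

Place data bits at non-power-of-two positions: b3=0, b5=0, b6=0, b7=1, b9=0, b10=1, b11=0, b12=1, b13=0, b14=0, b15=0, b17=0, b18=1, b19=0, b20=0, b21=1, b22=1, b23=1, b24=1, b25=0, b26=0, b27=0, b28=0, b29=0, b30=0, b31=1.
p1 = XOR of data positions {3,5,7,9,11,13,15,17,19,21,23,25,27,29,31} = 0⊕0⊕1⊕0⊕0⊕0⊕0⊕0⊕0⊕1⊕1⊕0⊕0⊕0⊕1 = 0
p2 = XOR of data positions {3,6,7,10,11,14,15,18,19,22,23,26,27,30,31} = 0⊕0⊕1⊕1⊕0⊕0⊕0⊕1⊕0⊕1⊕1⊕0⊕0⊕0⊕1 = 0
p4 = XOR of data positions {5,6,7,12,13,14,15,20,21,22,23,28,29,30,31} = 0⊕0⊕1⊕1⊕0⊕0⊕0⊕0⊕1⊕1⊕1⊕0⊕0⊕0⊕1 = 0
p8 = XOR of data positions {9,10,11,12,13,14,15,24,25,26,27,28,29,30,31} = 0⊕1⊕0⊕1⊕0⊕0⊕0⊕1⊕0⊕0⊕0⊕0⊕0⊕0⊕1 = 0
p16 = XOR of data positions {17,18,19,20,21,22,23,24,25,26,27,28,29,30,31} = 0⊕1⊕0⊕0⊕1⊕1⊕1⊕1⊕0⊕0⊕0⊕0⊕0⊕0⊕1 = 0
Parity bits p1,p2,p4,p8,p16 = 00000

00000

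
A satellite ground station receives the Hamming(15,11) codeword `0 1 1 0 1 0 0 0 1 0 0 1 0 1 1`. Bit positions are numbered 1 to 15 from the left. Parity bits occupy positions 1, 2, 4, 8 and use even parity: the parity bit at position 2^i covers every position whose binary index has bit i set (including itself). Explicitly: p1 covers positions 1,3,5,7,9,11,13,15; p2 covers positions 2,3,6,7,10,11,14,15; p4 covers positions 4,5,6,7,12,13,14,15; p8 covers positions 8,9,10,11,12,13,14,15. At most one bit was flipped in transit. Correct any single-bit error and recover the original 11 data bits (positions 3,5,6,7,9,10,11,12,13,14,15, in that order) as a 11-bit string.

s1: b1⊕b3⊕b5⊕b7⊕b9⊕b11⊕b13⊕b15 = 0⊕1⊕1⊕0⊕1⊕0⊕0⊕1 = 0
s2: b2⊕b3⊕b6⊕b7⊕b10⊕b11⊕b14⊕b15 = 1⊕1⊕0⊕0⊕0⊕0⊕1⊕1 = 0
s4: b4⊕b5⊕b6⊕b7⊕b12⊕b13⊕b14⊕b15 = 0⊕1⊕0⊕0⊕1⊕0⊕1⊕1 = 0
s8: b8⊕b9⊕b10⊕b11⊕b12⊕b13⊕b14⊕b15 = 0⊕1⊕0⊕0⊕1⊕0⊕1⊕1 = 0
Syndrome (s8...s1) = 0000 → position 0 (no error).
No correction needed.
Data bits at positions 3,5,6,7,9,10,11,12,13,14,15: 11001001011

11001001011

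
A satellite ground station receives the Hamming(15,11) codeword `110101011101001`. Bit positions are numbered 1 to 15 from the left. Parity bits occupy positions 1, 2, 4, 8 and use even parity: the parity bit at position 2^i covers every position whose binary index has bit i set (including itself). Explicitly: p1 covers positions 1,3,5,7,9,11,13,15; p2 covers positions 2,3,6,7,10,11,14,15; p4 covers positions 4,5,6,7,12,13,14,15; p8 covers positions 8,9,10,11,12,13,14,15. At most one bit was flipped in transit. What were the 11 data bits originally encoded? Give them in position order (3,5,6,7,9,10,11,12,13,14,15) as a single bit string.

s1: b1⊕b3⊕b5⊕b7⊕b9⊕b11⊕b13⊕b15 = 1⊕0⊕0⊕0⊕1⊕0⊕0⊕1 = 1
s2: b2⊕b3⊕b6⊕b7⊕b10⊕b11⊕b14⊕b15 = 1⊕0⊕1⊕0⊕1⊕0⊕0⊕1 = 0
s4: b4⊕b5⊕b6⊕b7⊕b12⊕b13⊕b14⊕b15 = 1⊕0⊕1⊕0⊕1⊕0⊕0⊕1 = 0
s8: b8⊕b9⊕b10⊕b11⊕b12⊕b13⊕b14⊕b15 = 1⊕1⊕1⊕0⊕1⊕0⊕0⊕1 = 1
Syndrome (s8...s1) = 1001 → position 9.
Flip bit 9: corrected codeword = 110101010101001
Data bits at positions 3,5,6,7,9,10,11,12,13,14,15: 00100101001

00100101001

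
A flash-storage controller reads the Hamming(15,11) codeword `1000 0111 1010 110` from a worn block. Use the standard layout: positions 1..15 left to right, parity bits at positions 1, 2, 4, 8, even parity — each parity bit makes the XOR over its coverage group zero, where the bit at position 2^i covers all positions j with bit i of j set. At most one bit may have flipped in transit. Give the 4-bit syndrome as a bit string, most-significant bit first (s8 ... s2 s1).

1001

s1: b1⊕b3⊕b5⊕b7⊕b9⊕b11⊕b13⊕b15 = 1⊕0⊕0⊕1⊕1⊕1⊕1⊕0 = 1
s2: b2⊕b3⊕b6⊕b7⊕b10⊕b11⊕b14⊕b15 = 0⊕0⊕1⊕1⊕0⊕1⊕1⊕0 = 0
s4: b4⊕b5⊕b6⊕b7⊕b12⊕b13⊕b14⊕b15 = 0⊕0⊕1⊕1⊕0⊕1⊕1⊕0 = 0
s8: b8⊕b9⊕b10⊕b11⊕b12⊕b13⊕b14⊕b15 = 1⊕1⊕0⊕1⊕0⊕1⊕1⊕0 = 1
Syndrome (s8...s1) = 1001 → position 9.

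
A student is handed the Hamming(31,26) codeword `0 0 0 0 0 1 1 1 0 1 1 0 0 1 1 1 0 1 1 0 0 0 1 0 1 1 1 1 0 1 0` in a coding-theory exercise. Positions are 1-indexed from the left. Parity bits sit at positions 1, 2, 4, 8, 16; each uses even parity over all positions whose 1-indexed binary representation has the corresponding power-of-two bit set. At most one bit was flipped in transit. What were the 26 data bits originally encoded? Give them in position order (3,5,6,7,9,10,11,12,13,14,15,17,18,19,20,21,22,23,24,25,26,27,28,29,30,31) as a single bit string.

00110110011011010101111010

s1: b1⊕b3⊕b5⊕b7⊕b9⊕b11⊕b13⊕b15⊕b17⊕b19⊕b21⊕b23⊕b25⊕b27⊕b29⊕b31 = 0⊕0⊕0⊕1⊕0⊕1⊕0⊕1⊕0⊕1⊕0⊕1⊕1⊕1⊕0⊕0 = 1
s2: b2⊕b3⊕b6⊕b7⊕b10⊕b11⊕b14⊕b15⊕b18⊕b19⊕b22⊕b23⊕b26⊕b27⊕b30⊕b31 = 0⊕0⊕1⊕1⊕1⊕1⊕1⊕1⊕1⊕1⊕0⊕1⊕1⊕1⊕1⊕0 = 0
s4: b4⊕b5⊕b6⊕b7⊕b12⊕b13⊕b14⊕b15⊕b20⊕b21⊕b22⊕b23⊕b28⊕b29⊕b30⊕b31 = 0⊕0⊕1⊕1⊕0⊕0⊕1⊕1⊕0⊕0⊕0⊕1⊕1⊕0⊕1⊕0 = 1
s8: b8⊕b9⊕b10⊕b11⊕b12⊕b13⊕b14⊕b15⊕b24⊕b25⊕b26⊕b27⊕b28⊕b29⊕b30⊕b31 = 1⊕0⊕1⊕1⊕0⊕0⊕1⊕1⊕0⊕1⊕1⊕1⊕1⊕0⊕1⊕0 = 0
s16: b16⊕b17⊕b18⊕b19⊕b20⊕b21⊕b22⊕b23⊕b24⊕b25⊕b26⊕b27⊕b28⊕b29⊕b30⊕b31 = 1⊕0⊕1⊕1⊕0⊕0⊕0⊕1⊕0⊕1⊕1⊕1⊕1⊕0⊕1⊕0 = 1
Syndrome (s16...s1) = 10101 → position 21.
Flip bit 21: corrected codeword = 0000011101100111011010101111010
Data bits at positions 3,5,6,7,9,10,11,12,13,14,15,17,18,19,20,21,22,23,24,25,26,27,28,29,30,31: 00110110011011010101111010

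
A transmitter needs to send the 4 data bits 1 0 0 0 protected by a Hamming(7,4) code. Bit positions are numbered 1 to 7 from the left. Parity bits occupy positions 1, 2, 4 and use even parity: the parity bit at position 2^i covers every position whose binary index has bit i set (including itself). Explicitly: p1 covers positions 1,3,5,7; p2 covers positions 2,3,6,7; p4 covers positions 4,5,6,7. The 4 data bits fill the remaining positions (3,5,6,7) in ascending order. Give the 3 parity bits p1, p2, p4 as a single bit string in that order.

Place data bits at non-power-of-two positions: b3=1, b5=0, b6=0, b7=0.
p1 = XOR of data positions {3,5,7} = 1⊕0⊕0 = 1
p2 = XOR of data positions {3,6,7} = 1⊕0⊕0 = 1
p4 = XOR of data positions {5,6,7} = 0⊕0⊕0 = 0
Parity bits p1,p2,p4 = 110

110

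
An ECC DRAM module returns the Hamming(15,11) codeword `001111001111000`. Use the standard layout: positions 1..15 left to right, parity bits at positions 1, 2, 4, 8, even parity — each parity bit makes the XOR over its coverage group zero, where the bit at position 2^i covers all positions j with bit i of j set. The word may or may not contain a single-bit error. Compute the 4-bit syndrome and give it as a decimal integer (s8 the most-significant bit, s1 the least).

0

s1: b1⊕b3⊕b5⊕b7⊕b9⊕b11⊕b13⊕b15 = 0⊕1⊕1⊕0⊕1⊕1⊕0⊕0 = 0
s2: b2⊕b3⊕b6⊕b7⊕b10⊕b11⊕b14⊕b15 = 0⊕1⊕1⊕0⊕1⊕1⊕0⊕0 = 0
s4: b4⊕b5⊕b6⊕b7⊕b12⊕b13⊕b14⊕b15 = 1⊕1⊕1⊕0⊕1⊕0⊕0⊕0 = 0
s8: b8⊕b9⊕b10⊕b11⊕b12⊕b13⊕b14⊕b15 = 0⊕1⊕1⊕1⊕1⊕0⊕0⊕0 = 0
Syndrome (s8...s1) = 0000 → position 0 (no error).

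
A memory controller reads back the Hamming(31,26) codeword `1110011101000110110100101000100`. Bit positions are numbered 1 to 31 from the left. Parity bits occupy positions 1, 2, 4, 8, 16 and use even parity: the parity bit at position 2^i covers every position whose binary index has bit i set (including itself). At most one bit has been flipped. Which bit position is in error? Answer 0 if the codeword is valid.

s1: b1⊕b3⊕b5⊕b7⊕b9⊕b11⊕b13⊕b15⊕b17⊕b19⊕b21⊕b23⊕b25⊕b27⊕b29⊕b31 = 1⊕1⊕0⊕1⊕0⊕0⊕0⊕1⊕1⊕0⊕0⊕1⊕1⊕0⊕1⊕0 = 0
s2: b2⊕b3⊕b6⊕b7⊕b10⊕b11⊕b14⊕b15⊕b18⊕b19⊕b22⊕b23⊕b26⊕b27⊕b30⊕b31 = 1⊕1⊕1⊕1⊕1⊕0⊕1⊕1⊕1⊕0⊕0⊕1⊕0⊕0⊕0⊕0 = 1
s4: b4⊕b5⊕b6⊕b7⊕b12⊕b13⊕b14⊕b15⊕b20⊕b21⊕b22⊕b23⊕b28⊕b29⊕b30⊕b31 = 0⊕0⊕1⊕1⊕0⊕0⊕1⊕1⊕1⊕0⊕0⊕1⊕0⊕1⊕0⊕0 = 1
s8: b8⊕b9⊕b10⊕b11⊕b12⊕b13⊕b14⊕b15⊕b24⊕b25⊕b26⊕b27⊕b28⊕b29⊕b30⊕b31 = 1⊕0⊕1⊕0⊕0⊕0⊕1⊕1⊕0⊕1⊕0⊕0⊕0⊕1⊕0⊕0 = 0
s16: b16⊕b17⊕b18⊕b19⊕b20⊕b21⊕b22⊕b23⊕b24⊕b25⊕b26⊕b27⊕b28⊕b29⊕b30⊕b31 = 0⊕1⊕1⊕0⊕1⊕0⊕0⊕1⊕0⊕1⊕0⊕0⊕0⊕1⊕0⊕0 = 0
Syndrome (s16...s1) = 00110 → position 6.

6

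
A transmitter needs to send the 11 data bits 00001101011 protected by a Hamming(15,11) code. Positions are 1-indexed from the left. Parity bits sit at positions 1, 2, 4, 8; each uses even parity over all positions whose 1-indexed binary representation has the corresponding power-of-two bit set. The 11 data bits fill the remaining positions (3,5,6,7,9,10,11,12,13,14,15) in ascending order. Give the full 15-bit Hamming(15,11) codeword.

Place data bits at non-power-of-two positions: b3=0, b5=0, b6=0, b7=0, b9=1, b10=1, b11=0, b12=1, b13=0, b14=1, b15=1.
p1 = XOR of data positions {3,5,7,9,11,13,15} = 0⊕0⊕0⊕1⊕0⊕0⊕1 = 0
p2 = XOR of data positions {3,6,7,10,11,14,15} = 0⊕0⊕0⊕1⊕0⊕1⊕1 = 1
p4 = XOR of data positions {5,6,7,12,13,14,15} = 0⊕0⊕0⊕1⊕0⊕1⊕1 = 1
p8 = XOR of data positions {9,10,11,12,13,14,15} = 1⊕1⊕0⊕1⊕0⊕1⊕1 = 1
Codeword b1..b15 = 010100011101011

010100011101011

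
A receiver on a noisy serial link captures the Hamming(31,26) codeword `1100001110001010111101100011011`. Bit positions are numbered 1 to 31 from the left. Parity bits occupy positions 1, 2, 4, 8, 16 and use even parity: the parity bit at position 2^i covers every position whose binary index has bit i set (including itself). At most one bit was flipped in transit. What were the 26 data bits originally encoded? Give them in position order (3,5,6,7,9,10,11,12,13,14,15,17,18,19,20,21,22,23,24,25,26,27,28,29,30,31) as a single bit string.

s1: b1⊕b3⊕b5⊕b7⊕b9⊕b11⊕b13⊕b15⊕b17⊕b19⊕b21⊕b23⊕b25⊕b27⊕b29⊕b31 = 1⊕0⊕0⊕1⊕1⊕0⊕1⊕1⊕1⊕1⊕0⊕1⊕0⊕1⊕0⊕1 = 0
s2: b2⊕b3⊕b6⊕b7⊕b10⊕b11⊕b14⊕b15⊕b18⊕b19⊕b22⊕b23⊕b26⊕b27⊕b30⊕b31 = 1⊕0⊕0⊕1⊕0⊕0⊕0⊕1⊕1⊕1⊕1⊕1⊕0⊕1⊕1⊕1 = 0
s4: b4⊕b5⊕b6⊕b7⊕b12⊕b13⊕b14⊕b15⊕b20⊕b21⊕b22⊕b23⊕b28⊕b29⊕b30⊕b31 = 0⊕0⊕0⊕1⊕0⊕1⊕0⊕1⊕1⊕0⊕1⊕1⊕1⊕0⊕1⊕1 = 1
s8: b8⊕b9⊕b10⊕b11⊕b12⊕b13⊕b14⊕b15⊕b24⊕b25⊕b26⊕b27⊕b28⊕b29⊕b30⊕b31 = 1⊕1⊕0⊕0⊕0⊕1⊕0⊕1⊕0⊕0⊕0⊕1⊕1⊕0⊕1⊕1 = 0
s16: b16⊕b17⊕b18⊕b19⊕b20⊕b21⊕b22⊕b23⊕b24⊕b25⊕b26⊕b27⊕b28⊕b29⊕b30⊕b31 = 0⊕1⊕1⊕1⊕1⊕0⊕1⊕1⊕0⊕0⊕0⊕1⊕1⊕0⊕1⊕1 = 0
Syndrome (s16...s1) = 00100 → position 4.
Flip bit 4: corrected codeword = 1101001110001010111101100011011
Data bits at positions 3,5,6,7,9,10,11,12,13,14,15,17,18,19,20,21,22,23,24,25,26,27,28,29,30,31: 00011000101111101100011011

00011000101111101100011011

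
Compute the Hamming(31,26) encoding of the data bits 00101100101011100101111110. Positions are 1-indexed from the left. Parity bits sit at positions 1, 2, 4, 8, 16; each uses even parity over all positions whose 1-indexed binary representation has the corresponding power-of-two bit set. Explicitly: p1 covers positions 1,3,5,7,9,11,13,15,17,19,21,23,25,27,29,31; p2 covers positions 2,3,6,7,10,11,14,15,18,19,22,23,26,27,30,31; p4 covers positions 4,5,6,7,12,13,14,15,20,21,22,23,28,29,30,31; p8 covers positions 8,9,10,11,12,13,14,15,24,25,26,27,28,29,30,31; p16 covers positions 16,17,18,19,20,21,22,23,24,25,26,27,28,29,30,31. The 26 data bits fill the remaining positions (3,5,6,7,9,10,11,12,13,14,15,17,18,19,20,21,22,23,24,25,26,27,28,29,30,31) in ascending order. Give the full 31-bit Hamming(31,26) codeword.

Place data bits at non-power-of-two positions: b3=0, b5=0, b6=1, b7=0, b9=1, b10=1, b11=0, b12=0, b13=1, b14=0, b15=1, b17=0, b18=1, b19=1, b20=1, b21=0, b22=0, b23=1, b24=0, b25=1, b26=1, b27=1, b28=1, b29=1, b30=1, b31=0.
p1 = XOR of data positions {3,5,7,9,11,13,15,17,19,21,23,25,27,29,31} = 0⊕0⊕0⊕1⊕0⊕1⊕1⊕0⊕1⊕0⊕1⊕1⊕1⊕1⊕0 = 0
p2 = XOR of data positions {3,6,7,10,11,14,15,18,19,22,23,26,27,30,31} = 0⊕1⊕0⊕1⊕0⊕0⊕1⊕1⊕1⊕0⊕1⊕1⊕1⊕1⊕0 = 1
p4 = XOR of data positions {5,6,7,12,13,14,15,20,21,22,23,28,29,30,31} = 0⊕1⊕0⊕0⊕1⊕0⊕1⊕1⊕0⊕0⊕1⊕1⊕1⊕1⊕0 = 0
p8 = XOR of data positions {9,10,11,12,13,14,15,24,25,26,27,28,29,30,31} = 1⊕1⊕0⊕0⊕1⊕0⊕1⊕0⊕1⊕1⊕1⊕1⊕1⊕1⊕0 = 0
p16 = XOR of data positions {17,18,19,20,21,22,23,24,25,26,27,28,29,30,31} = 0⊕1⊕1⊕1⊕0⊕0⊕1⊕0⊕1⊕1⊕1⊕1⊕1⊕1⊕0 = 0
Codeword b1..b31 = 0100010011001010011100101111110

0100010011001010011100101111110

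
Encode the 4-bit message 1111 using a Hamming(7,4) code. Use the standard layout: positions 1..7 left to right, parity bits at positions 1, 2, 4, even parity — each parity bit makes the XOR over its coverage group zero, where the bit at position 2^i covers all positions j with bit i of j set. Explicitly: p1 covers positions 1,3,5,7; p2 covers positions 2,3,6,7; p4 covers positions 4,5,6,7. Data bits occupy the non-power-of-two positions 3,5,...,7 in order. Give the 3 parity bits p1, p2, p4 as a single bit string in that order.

111

Place data bits at non-power-of-two positions: b3=1, b5=1, b6=1, b7=1.
p1 = XOR of data positions {3,5,7} = 1⊕1⊕1 = 1
p2 = XOR of data positions {3,6,7} = 1⊕1⊕1 = 1
p4 = XOR of data positions {5,6,7} = 1⊕1⊕1 = 1
Parity bits p1,p2,p4 = 111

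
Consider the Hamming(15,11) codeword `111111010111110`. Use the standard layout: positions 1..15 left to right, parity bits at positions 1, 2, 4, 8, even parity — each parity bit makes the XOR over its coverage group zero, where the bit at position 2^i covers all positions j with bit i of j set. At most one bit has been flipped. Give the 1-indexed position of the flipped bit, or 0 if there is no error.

1

s1: b1⊕b3⊕b5⊕b7⊕b9⊕b11⊕b13⊕b15 = 1⊕1⊕1⊕0⊕0⊕1⊕1⊕0 = 1
s2: b2⊕b3⊕b6⊕b7⊕b10⊕b11⊕b14⊕b15 = 1⊕1⊕1⊕0⊕1⊕1⊕1⊕0 = 0
s4: b4⊕b5⊕b6⊕b7⊕b12⊕b13⊕b14⊕b15 = 1⊕1⊕1⊕0⊕1⊕1⊕1⊕0 = 0
s8: b8⊕b9⊕b10⊕b11⊕b12⊕b13⊕b14⊕b15 = 1⊕0⊕1⊕1⊕1⊕1⊕1⊕0 = 0
Syndrome (s8...s1) = 0001 → position 1.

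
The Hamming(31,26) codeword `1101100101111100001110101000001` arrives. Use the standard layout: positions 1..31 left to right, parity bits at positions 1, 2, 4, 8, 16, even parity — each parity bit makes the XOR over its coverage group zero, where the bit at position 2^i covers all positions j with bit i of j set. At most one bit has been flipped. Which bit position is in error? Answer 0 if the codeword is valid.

7

s1: b1⊕b3⊕b5⊕b7⊕b9⊕b11⊕b13⊕b15⊕b17⊕b19⊕b21⊕b23⊕b25⊕b27⊕b29⊕b31 = 1⊕0⊕1⊕0⊕0⊕1⊕1⊕0⊕0⊕1⊕1⊕1⊕1⊕0⊕0⊕1 = 1
s2: b2⊕b3⊕b6⊕b7⊕b10⊕b11⊕b14⊕b15⊕b18⊕b19⊕b22⊕b23⊕b26⊕b27⊕b30⊕b31 = 1⊕0⊕0⊕0⊕1⊕1⊕1⊕0⊕0⊕1⊕0⊕1⊕0⊕0⊕0⊕1 = 1
s4: b4⊕b5⊕b6⊕b7⊕b12⊕b13⊕b14⊕b15⊕b20⊕b21⊕b22⊕b23⊕b28⊕b29⊕b30⊕b31 = 1⊕1⊕0⊕0⊕1⊕1⊕1⊕0⊕1⊕1⊕0⊕1⊕0⊕0⊕0⊕1 = 1
s8: b8⊕b9⊕b10⊕b11⊕b12⊕b13⊕b14⊕b15⊕b24⊕b25⊕b26⊕b27⊕b28⊕b29⊕b30⊕b31 = 1⊕0⊕1⊕1⊕1⊕1⊕1⊕0⊕0⊕1⊕0⊕0⊕0⊕0⊕0⊕1 = 0
s16: b16⊕b17⊕b18⊕b19⊕b20⊕b21⊕b22⊕b23⊕b24⊕b25⊕b26⊕b27⊕b28⊕b29⊕b30⊕b31 = 0⊕0⊕0⊕1⊕1⊕1⊕0⊕1⊕0⊕1⊕0⊕0⊕0⊕0⊕0⊕1 = 0
Syndrome (s16...s1) = 00111 → position 7.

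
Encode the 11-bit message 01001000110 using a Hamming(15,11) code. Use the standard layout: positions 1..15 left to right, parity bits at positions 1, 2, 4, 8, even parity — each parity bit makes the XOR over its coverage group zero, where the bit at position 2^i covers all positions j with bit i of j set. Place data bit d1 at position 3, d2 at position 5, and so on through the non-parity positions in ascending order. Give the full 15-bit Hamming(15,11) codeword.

Place data bits at non-power-of-two positions: b3=0, b5=1, b6=0, b7=0, b9=1, b10=0, b11=0, b12=0, b13=1, b14=1, b15=0.
p1 = XOR of data positions {3,5,7,9,11,13,15} = 0⊕1⊕0⊕1⊕0⊕1⊕0 = 1
p2 = XOR of data positions {3,6,7,10,11,14,15} = 0⊕0⊕0⊕0⊕0⊕1⊕0 = 1
p4 = XOR of data positions {5,6,7,12,13,14,15} = 1⊕0⊕0⊕0⊕1⊕1⊕0 = 1
p8 = XOR of data positions {9,10,11,12,13,14,15} = 1⊕0⊕0⊕0⊕1⊕1⊕0 = 1
Codeword b1..b15 = 110110011000110

110110011000110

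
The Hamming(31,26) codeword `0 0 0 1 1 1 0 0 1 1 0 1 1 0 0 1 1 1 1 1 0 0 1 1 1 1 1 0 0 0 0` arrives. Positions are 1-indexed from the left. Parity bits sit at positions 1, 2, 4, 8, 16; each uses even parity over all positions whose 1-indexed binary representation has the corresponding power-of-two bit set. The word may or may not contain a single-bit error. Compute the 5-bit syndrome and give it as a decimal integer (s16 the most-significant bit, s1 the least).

s1: b1⊕b3⊕b5⊕b7⊕b9⊕b11⊕b13⊕b15⊕b17⊕b19⊕b21⊕b23⊕b25⊕b27⊕b29⊕b31 = 0⊕0⊕1⊕0⊕1⊕0⊕1⊕0⊕1⊕1⊕0⊕1⊕1⊕1⊕0⊕0 = 0
s2: b2⊕b3⊕b6⊕b7⊕b10⊕b11⊕b14⊕b15⊕b18⊕b19⊕b22⊕b23⊕b26⊕b27⊕b30⊕b31 = 0⊕0⊕1⊕0⊕1⊕0⊕0⊕0⊕1⊕1⊕0⊕1⊕1⊕1⊕0⊕0 = 1
s4: b4⊕b5⊕b6⊕b7⊕b12⊕b13⊕b14⊕b15⊕b20⊕b21⊕b22⊕b23⊕b28⊕b29⊕b30⊕b31 = 1⊕1⊕1⊕0⊕1⊕1⊕0⊕0⊕1⊕0⊕0⊕1⊕0⊕0⊕0⊕0 = 1
s8: b8⊕b9⊕b10⊕b11⊕b12⊕b13⊕b14⊕b15⊕b24⊕b25⊕b26⊕b27⊕b28⊕b29⊕b30⊕b31 = 0⊕1⊕1⊕0⊕1⊕1⊕0⊕0⊕1⊕1⊕1⊕1⊕0⊕0⊕0⊕0 = 0
s16: b16⊕b17⊕b18⊕b19⊕b20⊕b21⊕b22⊕b23⊕b24⊕b25⊕b26⊕b27⊕b28⊕b29⊕b30⊕b31 = 1⊕1⊕1⊕1⊕1⊕0⊕0⊕1⊕1⊕1⊕1⊕1⊕0⊕0⊕0⊕0 = 0
Syndrome (s16...s1) = 00110 → position 6.

6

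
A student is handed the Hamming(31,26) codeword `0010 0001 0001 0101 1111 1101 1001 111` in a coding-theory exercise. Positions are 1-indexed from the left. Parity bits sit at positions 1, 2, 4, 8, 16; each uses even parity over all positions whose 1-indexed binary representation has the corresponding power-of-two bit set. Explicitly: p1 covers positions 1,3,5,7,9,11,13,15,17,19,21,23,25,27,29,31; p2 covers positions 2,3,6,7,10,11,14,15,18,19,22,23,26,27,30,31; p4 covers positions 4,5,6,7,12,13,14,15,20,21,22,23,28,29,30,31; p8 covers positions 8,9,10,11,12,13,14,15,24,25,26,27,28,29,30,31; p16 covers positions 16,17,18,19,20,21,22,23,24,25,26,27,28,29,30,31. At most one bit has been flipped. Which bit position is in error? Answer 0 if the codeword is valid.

s1: b1⊕b3⊕b5⊕b7⊕b9⊕b11⊕b13⊕b15⊕b17⊕b19⊕b21⊕b23⊕b25⊕b27⊕b29⊕b31 = 0⊕1⊕0⊕0⊕0⊕0⊕0⊕0⊕1⊕1⊕1⊕0⊕1⊕0⊕1⊕1 = 1
s2: b2⊕b3⊕b6⊕b7⊕b10⊕b11⊕b14⊕b15⊕b18⊕b19⊕b22⊕b23⊕b26⊕b27⊕b30⊕b31 = 0⊕1⊕0⊕0⊕0⊕0⊕1⊕0⊕1⊕1⊕1⊕0⊕0⊕0⊕1⊕1 = 1
s4: b4⊕b5⊕b6⊕b7⊕b12⊕b13⊕b14⊕b15⊕b20⊕b21⊕b22⊕b23⊕b28⊕b29⊕b30⊕b31 = 0⊕0⊕0⊕0⊕1⊕0⊕1⊕0⊕1⊕1⊕1⊕0⊕1⊕1⊕1⊕1 = 1
s8: b8⊕b9⊕b10⊕b11⊕b12⊕b13⊕b14⊕b15⊕b24⊕b25⊕b26⊕b27⊕b28⊕b29⊕b30⊕b31 = 1⊕0⊕0⊕0⊕1⊕0⊕1⊕0⊕1⊕1⊕0⊕0⊕1⊕1⊕1⊕1 = 1
s16: b16⊕b17⊕b18⊕b19⊕b20⊕b21⊕b22⊕b23⊕b24⊕b25⊕b26⊕b27⊕b28⊕b29⊕b30⊕b31 = 1⊕1⊕1⊕1⊕1⊕1⊕1⊕0⊕1⊕1⊕0⊕0⊕1⊕1⊕1⊕1 = 1
Syndrome (s16...s1) = 11111 → position 31.

31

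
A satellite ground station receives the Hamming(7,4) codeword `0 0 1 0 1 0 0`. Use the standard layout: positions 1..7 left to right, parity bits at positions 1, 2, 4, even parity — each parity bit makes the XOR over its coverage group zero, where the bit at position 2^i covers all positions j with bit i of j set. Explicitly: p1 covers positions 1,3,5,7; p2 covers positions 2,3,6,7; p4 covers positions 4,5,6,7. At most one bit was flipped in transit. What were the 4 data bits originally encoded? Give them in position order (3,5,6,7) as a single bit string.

s1: b1⊕b3⊕b5⊕b7 = 0⊕1⊕1⊕0 = 0
s2: b2⊕b3⊕b6⊕b7 = 0⊕1⊕0⊕0 = 1
s4: b4⊕b5⊕b6⊕b7 = 0⊕1⊕0⊕0 = 1
Syndrome (s4...s1) = 110 → position 6.
Flip bit 6: corrected codeword = 0010110
Data bits at positions 3,5,6,7: 1110

1110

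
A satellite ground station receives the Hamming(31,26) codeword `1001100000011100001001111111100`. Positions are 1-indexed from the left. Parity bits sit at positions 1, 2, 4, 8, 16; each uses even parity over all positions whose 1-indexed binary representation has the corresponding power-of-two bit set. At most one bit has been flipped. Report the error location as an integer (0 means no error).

s1: b1⊕b3⊕b5⊕b7⊕b9⊕b11⊕b13⊕b15⊕b17⊕b19⊕b21⊕b23⊕b25⊕b27⊕b29⊕b31 = 1⊕0⊕1⊕0⊕0⊕0⊕1⊕0⊕0⊕1⊕0⊕1⊕1⊕1⊕1⊕0 = 0
s2: b2⊕b3⊕b6⊕b7⊕b10⊕b11⊕b14⊕b15⊕b18⊕b19⊕b22⊕b23⊕b26⊕b27⊕b30⊕b31 = 0⊕0⊕0⊕0⊕0⊕0⊕1⊕0⊕0⊕1⊕1⊕1⊕1⊕1⊕0⊕0 = 0
s4: b4⊕b5⊕b6⊕b7⊕b12⊕b13⊕b14⊕b15⊕b20⊕b21⊕b22⊕b23⊕b28⊕b29⊕b30⊕b31 = 1⊕1⊕0⊕0⊕1⊕1⊕1⊕0⊕0⊕0⊕1⊕1⊕1⊕1⊕0⊕0 = 1
s8: b8⊕b9⊕b10⊕b11⊕b12⊕b13⊕b14⊕b15⊕b24⊕b25⊕b26⊕b27⊕b28⊕b29⊕b30⊕b31 = 0⊕0⊕0⊕0⊕1⊕1⊕1⊕0⊕1⊕1⊕1⊕1⊕1⊕1⊕0⊕0 = 1
s16: b16⊕b17⊕b18⊕b19⊕b20⊕b21⊕b22⊕b23⊕b24⊕b25⊕b26⊕b27⊕b28⊕b29⊕b30⊕b31 = 0⊕0⊕0⊕1⊕0⊕0⊕1⊕1⊕1⊕1⊕1⊕1⊕1⊕1⊕0⊕0 = 1
Syndrome (s16...s1) = 11100 → position 28.

28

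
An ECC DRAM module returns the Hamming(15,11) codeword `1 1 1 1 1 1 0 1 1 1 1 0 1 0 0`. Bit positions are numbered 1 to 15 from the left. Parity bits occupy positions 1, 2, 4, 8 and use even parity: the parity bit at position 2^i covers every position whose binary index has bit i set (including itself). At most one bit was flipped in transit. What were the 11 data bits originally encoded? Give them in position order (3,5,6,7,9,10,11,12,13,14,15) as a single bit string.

11101010100

s1: b1⊕b3⊕b5⊕b7⊕b9⊕b11⊕b13⊕b15 = 1⊕1⊕1⊕0⊕1⊕1⊕1⊕0 = 0
s2: b2⊕b3⊕b6⊕b7⊕b10⊕b11⊕b14⊕b15 = 1⊕1⊕1⊕0⊕1⊕1⊕0⊕0 = 1
s4: b4⊕b5⊕b6⊕b7⊕b12⊕b13⊕b14⊕b15 = 1⊕1⊕1⊕0⊕0⊕1⊕0⊕0 = 0
s8: b8⊕b9⊕b10⊕b11⊕b12⊕b13⊕b14⊕b15 = 1⊕1⊕1⊕1⊕0⊕1⊕0⊕0 = 1
Syndrome (s8...s1) = 1010 → position 10.
Flip bit 10: corrected codeword = 111111011010100
Data bits at positions 3,5,6,7,9,10,11,12,13,14,15: 11101010100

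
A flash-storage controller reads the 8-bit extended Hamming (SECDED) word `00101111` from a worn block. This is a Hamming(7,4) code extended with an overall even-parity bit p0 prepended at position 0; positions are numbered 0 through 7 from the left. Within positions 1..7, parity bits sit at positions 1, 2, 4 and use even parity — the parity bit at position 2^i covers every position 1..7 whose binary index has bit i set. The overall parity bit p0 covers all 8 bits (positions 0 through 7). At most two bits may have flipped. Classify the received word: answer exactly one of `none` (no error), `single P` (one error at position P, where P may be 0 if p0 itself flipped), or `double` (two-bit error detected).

single 2

s1: b1⊕b3⊕b5⊕b7 = 0⊕0⊕1⊕1 = 0
s2: b2⊕b3⊕b6⊕b7 = 1⊕0⊕1⊕1 = 1
s4: b4⊕b5⊕b6⊕b7 = 1⊕1⊕1⊕1 = 0
Syndrome (s4...s1) = 010 → position 2.
Overall parity (XOR of all 8 bits, including p0): 0⊕0⊕1⊕0⊕1⊕1⊕1⊕1 = 1
Overall=1, syndrome position=2 → single-bit error at position 2.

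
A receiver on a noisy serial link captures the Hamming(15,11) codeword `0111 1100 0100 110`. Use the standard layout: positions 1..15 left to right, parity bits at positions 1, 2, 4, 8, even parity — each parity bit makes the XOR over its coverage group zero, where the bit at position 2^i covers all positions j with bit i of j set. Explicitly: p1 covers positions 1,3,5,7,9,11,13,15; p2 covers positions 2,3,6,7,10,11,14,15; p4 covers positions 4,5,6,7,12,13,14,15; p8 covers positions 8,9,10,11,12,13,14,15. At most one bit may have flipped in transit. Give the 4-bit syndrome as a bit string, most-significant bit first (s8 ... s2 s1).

1111

s1: b1⊕b3⊕b5⊕b7⊕b9⊕b11⊕b13⊕b15 = 0⊕1⊕1⊕0⊕0⊕0⊕1⊕0 = 1
s2: b2⊕b3⊕b6⊕b7⊕b10⊕b11⊕b14⊕b15 = 1⊕1⊕1⊕0⊕1⊕0⊕1⊕0 = 1
s4: b4⊕b5⊕b6⊕b7⊕b12⊕b13⊕b14⊕b15 = 1⊕1⊕1⊕0⊕0⊕1⊕1⊕0 = 1
s8: b8⊕b9⊕b10⊕b11⊕b12⊕b13⊕b14⊕b15 = 0⊕0⊕1⊕0⊕0⊕1⊕1⊕0 = 1
Syndrome (s8...s1) = 1111 → position 15.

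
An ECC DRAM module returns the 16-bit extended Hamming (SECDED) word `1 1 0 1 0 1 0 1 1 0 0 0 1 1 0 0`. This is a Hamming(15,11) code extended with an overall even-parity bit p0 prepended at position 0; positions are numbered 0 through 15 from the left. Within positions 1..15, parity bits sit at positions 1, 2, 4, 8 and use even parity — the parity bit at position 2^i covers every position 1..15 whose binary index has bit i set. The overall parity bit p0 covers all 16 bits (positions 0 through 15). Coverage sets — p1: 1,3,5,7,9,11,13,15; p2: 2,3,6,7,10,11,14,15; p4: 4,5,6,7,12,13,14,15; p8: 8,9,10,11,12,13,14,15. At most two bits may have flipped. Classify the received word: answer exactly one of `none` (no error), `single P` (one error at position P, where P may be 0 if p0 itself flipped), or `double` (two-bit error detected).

double

s1: b1⊕b3⊕b5⊕b7⊕b9⊕b11⊕b13⊕b15 = 1⊕1⊕1⊕1⊕0⊕0⊕1⊕0 = 1
s2: b2⊕b3⊕b6⊕b7⊕b10⊕b11⊕b14⊕b15 = 0⊕1⊕0⊕1⊕0⊕0⊕0⊕0 = 0
s4: b4⊕b5⊕b6⊕b7⊕b12⊕b13⊕b14⊕b15 = 0⊕1⊕0⊕1⊕1⊕1⊕0⊕0 = 0
s8: b8⊕b9⊕b10⊕b11⊕b12⊕b13⊕b14⊕b15 = 1⊕0⊕0⊕0⊕1⊕1⊕0⊕0 = 1
Syndrome (s8...s1) = 1001 → position 9.
Overall parity (XOR of all 16 bits, including p0): 1⊕1⊕0⊕1⊕0⊕1⊕0⊕1⊕1⊕0⊕0⊕0⊕1⊕1⊕0⊕0 = 0
Overall=0, syndrome position=9 → double-bit error detected (uncorrectable).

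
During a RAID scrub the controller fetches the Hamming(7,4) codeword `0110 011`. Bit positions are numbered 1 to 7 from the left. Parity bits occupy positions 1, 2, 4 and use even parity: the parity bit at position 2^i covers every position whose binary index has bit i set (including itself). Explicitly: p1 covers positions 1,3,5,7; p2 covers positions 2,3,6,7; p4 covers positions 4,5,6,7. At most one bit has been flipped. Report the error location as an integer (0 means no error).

0

s1: b1⊕b3⊕b5⊕b7 = 0⊕1⊕0⊕1 = 0
s2: b2⊕b3⊕b6⊕b7 = 1⊕1⊕1⊕1 = 0
s4: b4⊕b5⊕b6⊕b7 = 0⊕0⊕1⊕1 = 0
Syndrome (s4...s1) = 000 → position 0 (no error).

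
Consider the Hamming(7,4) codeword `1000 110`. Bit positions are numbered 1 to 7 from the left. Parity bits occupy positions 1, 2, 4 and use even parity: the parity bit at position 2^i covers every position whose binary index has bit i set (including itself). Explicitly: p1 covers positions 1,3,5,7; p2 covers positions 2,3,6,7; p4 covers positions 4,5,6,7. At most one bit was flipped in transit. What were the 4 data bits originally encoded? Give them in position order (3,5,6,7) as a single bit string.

0110

s1: b1⊕b3⊕b5⊕b7 = 1⊕0⊕1⊕0 = 0
s2: b2⊕b3⊕b6⊕b7 = 0⊕0⊕1⊕0 = 1
s4: b4⊕b5⊕b6⊕b7 = 0⊕1⊕1⊕0 = 0
Syndrome (s4...s1) = 010 → position 2.
Flip bit 2: corrected codeword = 1100110
Data bits at positions 3,5,6,7: 0110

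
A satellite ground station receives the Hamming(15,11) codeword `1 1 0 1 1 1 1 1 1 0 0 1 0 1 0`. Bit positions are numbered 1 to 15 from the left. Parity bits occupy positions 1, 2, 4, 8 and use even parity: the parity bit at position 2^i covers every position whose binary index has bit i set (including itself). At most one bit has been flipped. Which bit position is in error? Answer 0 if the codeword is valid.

s1: b1⊕b3⊕b5⊕b7⊕b9⊕b11⊕b13⊕b15 = 1⊕0⊕1⊕1⊕1⊕0⊕0⊕0 = 0
s2: b2⊕b3⊕b6⊕b7⊕b10⊕b11⊕b14⊕b15 = 1⊕0⊕1⊕1⊕0⊕0⊕1⊕0 = 0
s4: b4⊕b5⊕b6⊕b7⊕b12⊕b13⊕b14⊕b15 = 1⊕1⊕1⊕1⊕1⊕0⊕1⊕0 = 0
s8: b8⊕b9⊕b10⊕b11⊕b12⊕b13⊕b14⊕b15 = 1⊕1⊕0⊕0⊕1⊕0⊕1⊕0 = 0
Syndrome (s8...s1) = 0000 → position 0 (no error).

0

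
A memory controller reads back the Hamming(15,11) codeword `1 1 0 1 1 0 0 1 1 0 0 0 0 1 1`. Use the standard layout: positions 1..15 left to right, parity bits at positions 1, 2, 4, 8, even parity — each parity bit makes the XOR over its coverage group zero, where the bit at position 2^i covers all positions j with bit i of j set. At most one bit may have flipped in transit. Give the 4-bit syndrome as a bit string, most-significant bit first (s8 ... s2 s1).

0010

s1: b1⊕b3⊕b5⊕b7⊕b9⊕b11⊕b13⊕b15 = 1⊕0⊕1⊕0⊕1⊕0⊕0⊕1 = 0
s2: b2⊕b3⊕b6⊕b7⊕b10⊕b11⊕b14⊕b15 = 1⊕0⊕0⊕0⊕0⊕0⊕1⊕1 = 1
s4: b4⊕b5⊕b6⊕b7⊕b12⊕b13⊕b14⊕b15 = 1⊕1⊕0⊕0⊕0⊕0⊕1⊕1 = 0
s8: b8⊕b9⊕b10⊕b11⊕b12⊕b13⊕b14⊕b15 = 1⊕1⊕0⊕0⊕0⊕0⊕1⊕1 = 0
Syndrome (s8...s1) = 0010 → position 2.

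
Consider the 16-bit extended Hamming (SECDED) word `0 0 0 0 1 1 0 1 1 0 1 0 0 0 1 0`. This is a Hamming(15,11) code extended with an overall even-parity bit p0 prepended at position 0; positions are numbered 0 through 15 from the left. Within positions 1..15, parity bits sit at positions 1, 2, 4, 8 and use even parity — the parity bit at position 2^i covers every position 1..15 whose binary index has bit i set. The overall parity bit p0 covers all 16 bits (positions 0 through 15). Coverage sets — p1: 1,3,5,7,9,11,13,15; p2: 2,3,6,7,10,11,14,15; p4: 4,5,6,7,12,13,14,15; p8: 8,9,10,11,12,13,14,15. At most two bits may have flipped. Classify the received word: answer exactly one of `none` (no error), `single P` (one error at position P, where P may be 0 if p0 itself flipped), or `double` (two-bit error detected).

double

s1: b1⊕b3⊕b5⊕b7⊕b9⊕b11⊕b13⊕b15 = 0⊕0⊕1⊕1⊕0⊕0⊕0⊕0 = 0
s2: b2⊕b3⊕b6⊕b7⊕b10⊕b11⊕b14⊕b15 = 0⊕0⊕0⊕1⊕1⊕0⊕1⊕0 = 1
s4: b4⊕b5⊕b6⊕b7⊕b12⊕b13⊕b14⊕b15 = 1⊕1⊕0⊕1⊕0⊕0⊕1⊕0 = 0
s8: b8⊕b9⊕b10⊕b11⊕b12⊕b13⊕b14⊕b15 = 1⊕0⊕1⊕0⊕0⊕0⊕1⊕0 = 1
Syndrome (s8...s1) = 1010 → position 10.
Overall parity (XOR of all 16 bits, including p0): 0⊕0⊕0⊕0⊕1⊕1⊕0⊕1⊕1⊕0⊕1⊕0⊕0⊕0⊕1⊕0 = 0
Overall=0, syndrome position=10 → double-bit error detected (uncorrectable).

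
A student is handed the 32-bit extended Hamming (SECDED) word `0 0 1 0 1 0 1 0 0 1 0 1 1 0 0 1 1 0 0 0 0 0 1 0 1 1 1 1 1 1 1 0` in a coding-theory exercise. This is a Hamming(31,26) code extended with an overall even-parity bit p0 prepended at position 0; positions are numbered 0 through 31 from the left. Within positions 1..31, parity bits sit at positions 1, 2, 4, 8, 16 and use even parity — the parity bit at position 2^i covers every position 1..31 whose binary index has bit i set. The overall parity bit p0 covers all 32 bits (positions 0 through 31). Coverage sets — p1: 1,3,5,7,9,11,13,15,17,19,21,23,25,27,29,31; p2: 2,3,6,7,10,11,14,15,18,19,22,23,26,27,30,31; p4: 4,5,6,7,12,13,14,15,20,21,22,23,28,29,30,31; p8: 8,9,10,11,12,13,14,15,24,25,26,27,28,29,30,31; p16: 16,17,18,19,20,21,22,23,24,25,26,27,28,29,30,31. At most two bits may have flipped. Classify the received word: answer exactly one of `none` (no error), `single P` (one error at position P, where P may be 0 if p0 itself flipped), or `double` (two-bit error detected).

double

s1: b1⊕b3⊕b5⊕b7⊕b9⊕b11⊕b13⊕b15⊕b17⊕b19⊕b21⊕b23⊕b25⊕b27⊕b29⊕b31 = 0⊕0⊕0⊕0⊕1⊕1⊕0⊕1⊕0⊕0⊕0⊕0⊕1⊕1⊕1⊕0 = 0
s2: b2⊕b3⊕b6⊕b7⊕b10⊕b11⊕b14⊕b15⊕b18⊕b19⊕b22⊕b23⊕b26⊕b27⊕b30⊕b31 = 1⊕0⊕1⊕0⊕0⊕1⊕0⊕1⊕0⊕0⊕1⊕0⊕1⊕1⊕1⊕0 = 0
s4: b4⊕b5⊕b6⊕b7⊕b12⊕b13⊕b14⊕b15⊕b20⊕b21⊕b22⊕b23⊕b28⊕b29⊕b30⊕b31 = 1⊕0⊕1⊕0⊕1⊕0⊕0⊕1⊕0⊕0⊕1⊕0⊕1⊕1⊕1⊕0 = 0
s8: b8⊕b9⊕b10⊕b11⊕b12⊕b13⊕b14⊕b15⊕b24⊕b25⊕b26⊕b27⊕b28⊕b29⊕b30⊕b31 = 0⊕1⊕0⊕1⊕1⊕0⊕0⊕1⊕1⊕1⊕1⊕1⊕1⊕1⊕1⊕0 = 1
s16: b16⊕b17⊕b18⊕b19⊕b20⊕b21⊕b22⊕b23⊕b24⊕b25⊕b26⊕b27⊕b28⊕b29⊕b30⊕b31 = 1⊕0⊕0⊕0⊕0⊕0⊕1⊕0⊕1⊕1⊕1⊕1⊕1⊕1⊕1⊕0 = 1
Syndrome (s16...s1) = 11000 → position 24.
Overall parity (XOR of all 32 bits, including p0): 0⊕0⊕1⊕0⊕1⊕0⊕1⊕0⊕0⊕1⊕0⊕1⊕1⊕0⊕0⊕1⊕1⊕0⊕0⊕0⊕0⊕0⊕1⊕0⊕1⊕1⊕1⊕1⊕1⊕1⊕1⊕0 = 0
Overall=0, syndrome position=24 → double-bit error detected (uncorrectable).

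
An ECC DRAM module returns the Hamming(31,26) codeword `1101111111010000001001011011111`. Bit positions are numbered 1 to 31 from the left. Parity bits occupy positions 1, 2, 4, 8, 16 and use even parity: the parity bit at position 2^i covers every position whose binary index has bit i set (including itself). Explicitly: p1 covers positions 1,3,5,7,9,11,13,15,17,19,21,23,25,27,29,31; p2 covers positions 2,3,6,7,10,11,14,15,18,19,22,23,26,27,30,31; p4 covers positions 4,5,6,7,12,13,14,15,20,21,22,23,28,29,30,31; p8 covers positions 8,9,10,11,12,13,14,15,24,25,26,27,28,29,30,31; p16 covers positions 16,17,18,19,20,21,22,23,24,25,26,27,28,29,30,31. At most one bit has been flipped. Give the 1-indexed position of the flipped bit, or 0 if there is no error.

27

s1: b1⊕b3⊕b5⊕b7⊕b9⊕b11⊕b13⊕b15⊕b17⊕b19⊕b21⊕b23⊕b25⊕b27⊕b29⊕b31 = 1⊕0⊕1⊕1⊕1⊕0⊕0⊕0⊕0⊕1⊕0⊕0⊕1⊕1⊕1⊕1 = 1
s2: b2⊕b3⊕b6⊕b7⊕b10⊕b11⊕b14⊕b15⊕b18⊕b19⊕b22⊕b23⊕b26⊕b27⊕b30⊕b31 = 1⊕0⊕1⊕1⊕1⊕0⊕0⊕0⊕0⊕1⊕1⊕0⊕0⊕1⊕1⊕1 = 1
s4: b4⊕b5⊕b6⊕b7⊕b12⊕b13⊕b14⊕b15⊕b20⊕b21⊕b22⊕b23⊕b28⊕b29⊕b30⊕b31 = 1⊕1⊕1⊕1⊕1⊕0⊕0⊕0⊕0⊕0⊕1⊕0⊕1⊕1⊕1⊕1 = 0
s8: b8⊕b9⊕b10⊕b11⊕b12⊕b13⊕b14⊕b15⊕b24⊕b25⊕b26⊕b27⊕b28⊕b29⊕b30⊕b31 = 1⊕1⊕1⊕0⊕1⊕0⊕0⊕0⊕1⊕1⊕0⊕1⊕1⊕1⊕1⊕1 = 1
s16: b16⊕b17⊕b18⊕b19⊕b20⊕b21⊕b22⊕b23⊕b24⊕b25⊕b26⊕b27⊕b28⊕b29⊕b30⊕b31 = 0⊕0⊕0⊕1⊕0⊕0⊕1⊕0⊕1⊕1⊕0⊕1⊕1⊕1⊕1⊕1 = 1
Syndrome (s16...s1) = 11011 → position 27.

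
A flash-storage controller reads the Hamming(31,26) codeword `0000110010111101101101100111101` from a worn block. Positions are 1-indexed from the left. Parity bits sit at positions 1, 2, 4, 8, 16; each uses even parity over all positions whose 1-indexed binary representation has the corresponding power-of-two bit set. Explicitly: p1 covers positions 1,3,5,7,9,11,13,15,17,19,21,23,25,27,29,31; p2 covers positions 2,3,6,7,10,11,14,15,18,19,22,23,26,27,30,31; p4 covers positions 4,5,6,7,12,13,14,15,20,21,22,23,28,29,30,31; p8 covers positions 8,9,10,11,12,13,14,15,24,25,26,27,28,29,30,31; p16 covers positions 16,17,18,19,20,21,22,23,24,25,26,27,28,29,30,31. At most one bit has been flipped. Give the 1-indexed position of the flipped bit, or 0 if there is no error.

s1: b1⊕b3⊕b5⊕b7⊕b9⊕b11⊕b13⊕b15⊕b17⊕b19⊕b21⊕b23⊕b25⊕b27⊕b29⊕b31 = 0⊕0⊕1⊕0⊕1⊕1⊕1⊕0⊕1⊕1⊕0⊕1⊕0⊕1⊕1⊕1 = 0
s2: b2⊕b3⊕b6⊕b7⊕b10⊕b11⊕b14⊕b15⊕b18⊕b19⊕b22⊕b23⊕b26⊕b27⊕b30⊕b31 = 0⊕0⊕1⊕0⊕0⊕1⊕1⊕0⊕0⊕1⊕1⊕1⊕1⊕1⊕0⊕1 = 1
s4: b4⊕b5⊕b6⊕b7⊕b12⊕b13⊕b14⊕b15⊕b20⊕b21⊕b22⊕b23⊕b28⊕b29⊕b30⊕b31 = 0⊕1⊕1⊕0⊕1⊕1⊕1⊕0⊕1⊕0⊕1⊕1⊕1⊕1⊕0⊕1 = 1
s8: b8⊕b9⊕b10⊕b11⊕b12⊕b13⊕b14⊕b15⊕b24⊕b25⊕b26⊕b27⊕b28⊕b29⊕b30⊕b31 = 0⊕1⊕0⊕1⊕1⊕1⊕1⊕0⊕0⊕0⊕1⊕1⊕1⊕1⊕0⊕1 = 0
s16: b16⊕b17⊕b18⊕b19⊕b20⊕b21⊕b22⊕b23⊕b24⊕b25⊕b26⊕b27⊕b28⊕b29⊕b30⊕b31 = 1⊕1⊕0⊕1⊕1⊕0⊕1⊕1⊕0⊕0⊕1⊕1⊕1⊕1⊕0⊕1 = 1
Syndrome (s16...s1) = 10110 → position 22.

22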